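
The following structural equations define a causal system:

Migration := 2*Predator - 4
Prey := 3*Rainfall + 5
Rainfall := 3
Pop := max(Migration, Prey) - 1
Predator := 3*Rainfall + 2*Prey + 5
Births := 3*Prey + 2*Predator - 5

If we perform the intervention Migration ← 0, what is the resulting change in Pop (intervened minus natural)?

The intervention breaks the incoming arrows to Migration: Migration := 2*Predator - 4 no longer applies, and Migration = 0.
Prey = 3*Rainfall + 5  [with Rainfall=3]  = 14
Pop = max(Migration, Prey) - 1  [with Migration=0, Prey=14]  = 13
Without intervention: Prey = 3*Rainfall + 5  [with Rainfall=3]  = 14; Predator = 3*Rainfall + 2*Prey + 5  [with Rainfall=3, Prey=14]  = 42; Migration = 2*Predator - 4  [with Predator=42]  = 80; Pop = max(Migration, Prey) - 1  [with Migration=80, Prey=14]  = 79.
Change = 13 − 79 = -66.

-66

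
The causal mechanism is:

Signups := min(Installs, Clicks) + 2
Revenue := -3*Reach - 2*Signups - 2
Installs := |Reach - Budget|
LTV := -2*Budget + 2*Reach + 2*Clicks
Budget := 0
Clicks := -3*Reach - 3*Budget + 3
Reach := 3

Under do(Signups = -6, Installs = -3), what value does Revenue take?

Setting Signups = -6, Installs = -3 by intervention discards those variables' equations.
Revenue = -3*Reach - 2*Signups - 2  [with Reach=3, Signups=-6]  = 1

1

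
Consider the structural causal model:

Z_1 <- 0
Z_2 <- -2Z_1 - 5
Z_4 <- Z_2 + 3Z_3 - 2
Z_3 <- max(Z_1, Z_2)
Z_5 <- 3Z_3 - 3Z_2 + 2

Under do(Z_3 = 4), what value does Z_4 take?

5

The intervention breaks the incoming arrows to Z_3: Z_3 <- max(Z_1, Z_2) no longer applies, and Z_3 = 4.
Z_2 = -2Z_1 - 5  [with Z_1=0]  = -5
Z_4 = Z_2 + 3Z_3 - 2  [with Z_2=-5, Z_3=4]  = 5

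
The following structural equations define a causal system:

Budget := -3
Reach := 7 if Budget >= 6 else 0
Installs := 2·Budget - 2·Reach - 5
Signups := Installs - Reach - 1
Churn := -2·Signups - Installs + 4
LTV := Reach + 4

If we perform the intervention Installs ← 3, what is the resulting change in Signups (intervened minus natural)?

14

The intervention breaks the incoming arrows to Installs: Installs := 2·Budget - 2·Reach - 5 no longer applies, and Installs = 3.
Reach = 7 if Budget >= 6 else 0  [with Budget=-3]  = 0
Signups = Installs - Reach - 1  [with Installs=3, Reach=0]  = 2
Without intervention: Reach = 7 if Budget >= 6 else 0  [with Budget=-3]  = 0; Installs = 2·Budget - 2·Reach - 5  [with Budget=-3, Reach=0]  = -11; Signups = Installs - Reach - 1  [with Installs=-11, Reach=0]  = -12.
Change = 2 − (-12) = 14.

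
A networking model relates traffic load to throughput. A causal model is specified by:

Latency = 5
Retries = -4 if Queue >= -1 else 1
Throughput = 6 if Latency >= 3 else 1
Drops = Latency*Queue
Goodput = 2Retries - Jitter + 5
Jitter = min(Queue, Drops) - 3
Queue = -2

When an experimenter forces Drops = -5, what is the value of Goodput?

15

The intervention breaks the incoming arrows to Drops: Drops = Latency*Queue no longer applies, and Drops = -5.
Retries = -4 if Queue >= -1 else 1  [with Queue=-2]  = 1
Jitter = min(Queue, Drops) - 3  [with Queue=-2, Drops=-5]  = -8
Goodput = 2Retries - Jitter + 5  [with Retries=1, Jitter=-8]  = 15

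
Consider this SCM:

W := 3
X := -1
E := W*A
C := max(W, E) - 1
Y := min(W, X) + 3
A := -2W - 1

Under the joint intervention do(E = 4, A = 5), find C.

The joint intervention fixes E = 4, A = 5, removing each variable's own equation.
C = max(W, E) - 1  [with W=3, E=4]  = 3

3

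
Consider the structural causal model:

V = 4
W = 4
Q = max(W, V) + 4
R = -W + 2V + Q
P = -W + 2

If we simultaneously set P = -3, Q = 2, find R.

6

Under do(P = -3, Q = 2), each intervened variable's structural equation is replaced by its fixed value.
R = -W + 2V + Q  [with W=4, V=4, Q=2]  = 6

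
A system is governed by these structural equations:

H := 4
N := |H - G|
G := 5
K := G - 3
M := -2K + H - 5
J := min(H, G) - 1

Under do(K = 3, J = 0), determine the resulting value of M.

-7

Setting K = 3, J = 0 by intervention discards those variables' equations.
M = -2K + H - 5  [with K=3, H=4]  = -7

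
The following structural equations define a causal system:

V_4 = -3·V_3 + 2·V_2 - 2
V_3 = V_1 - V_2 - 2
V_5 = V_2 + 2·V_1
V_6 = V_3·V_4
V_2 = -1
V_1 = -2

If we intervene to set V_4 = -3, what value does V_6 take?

Under do(V_4=-3), the mechanism V_4 = -3·V_3 + 2·V_2 - 2 is discarded; V_4 is fixed at -3.
V_3 = V_1 - V_2 - 2  [with V_1=-2, V_2=-1]  = -3
V_6 = V_3·V_4  [with V_3=-3, V_4=-3]  = 9

9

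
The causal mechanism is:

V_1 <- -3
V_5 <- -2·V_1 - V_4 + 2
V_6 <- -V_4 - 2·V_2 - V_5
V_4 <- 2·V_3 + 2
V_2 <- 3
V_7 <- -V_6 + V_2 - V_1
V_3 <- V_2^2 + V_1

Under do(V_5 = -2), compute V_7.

Under do(V_5=-2), the mechanism V_5 <- -2·V_1 - V_4 + 2 is discarded; V_5 is fixed at -2.
V_3 = V_2^2 + V_1  [with V_2=3, V_1=-3]  = 6
V_4 = 2·V_3 + 2  [with V_3=6]  = 14
V_6 = -V_4 - 2·V_2 - V_5  [with V_4=14, V_2=3, V_5=-2]  = -18
V_7 = -V_6 + V_2 - V_1  [with V_6=-18, V_2=3, V_1=-3]  = 24

24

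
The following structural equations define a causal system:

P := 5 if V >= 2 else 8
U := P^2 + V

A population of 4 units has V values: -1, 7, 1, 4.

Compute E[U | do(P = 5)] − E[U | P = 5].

-2.75

Under do(P=5), P's equation is replaced by P=5 for every unit. Per-unit U: 24, 32, 26, 29. Mean = 27.75.
Conditioning on P=5 selects the 2 unit(s) with V ∈ {7, 4}. Their U values: 32, 29. Mean = 30.5.
Difference = 27.75 − 30.5 = -2.75.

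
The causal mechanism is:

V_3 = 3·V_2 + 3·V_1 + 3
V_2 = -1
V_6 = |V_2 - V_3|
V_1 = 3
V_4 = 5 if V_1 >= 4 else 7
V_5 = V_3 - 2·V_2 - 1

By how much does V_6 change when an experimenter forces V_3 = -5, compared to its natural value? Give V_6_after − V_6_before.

The intervention breaks the incoming arrows to V_3: V_3 = 3·V_2 + 3·V_1 + 3 no longer applies, and V_3 = -5.
V_6 = |V_2 - V_3|  [with V_2=-1, V_3=-5]  = 4
Without intervention: V_3 = 3·V_2 + 3·V_1 + 3  [with V_2=-1, V_1=3]  = 9; V_6 = |V_2 - V_3|  [with V_2=-1, V_3=9]  = 10.
Change = 4 − 10 = -6.

-6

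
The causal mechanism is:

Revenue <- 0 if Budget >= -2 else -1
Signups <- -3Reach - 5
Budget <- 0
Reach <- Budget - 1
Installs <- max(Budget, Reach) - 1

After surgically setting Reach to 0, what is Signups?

Under do(Reach=0), the mechanism Reach <- Budget - 1 is discarded; Reach is fixed at 0.
Signups = -3Reach - 5  [with Reach=0]  = -5

-5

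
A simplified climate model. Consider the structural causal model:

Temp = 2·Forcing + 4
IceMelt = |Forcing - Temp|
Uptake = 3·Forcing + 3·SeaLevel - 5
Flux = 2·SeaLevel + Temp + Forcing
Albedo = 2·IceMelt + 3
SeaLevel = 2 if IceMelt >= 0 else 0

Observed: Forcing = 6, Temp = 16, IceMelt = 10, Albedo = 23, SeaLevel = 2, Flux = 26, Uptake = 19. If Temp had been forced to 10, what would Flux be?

Under do(Temp=10), the mechanism Temp = 2·Forcing + 4 is discarded; Temp is fixed at 10.
IceMelt = |Forcing - Temp|  [with Forcing=6, Temp=10]  = 4
SeaLevel = 2 if IceMelt >= 0 else 0  [with IceMelt=4]  = 2
Flux = 2·SeaLevel + Temp + Forcing  [with SeaLevel=2, Temp=10, Forcing=6]  = 20

20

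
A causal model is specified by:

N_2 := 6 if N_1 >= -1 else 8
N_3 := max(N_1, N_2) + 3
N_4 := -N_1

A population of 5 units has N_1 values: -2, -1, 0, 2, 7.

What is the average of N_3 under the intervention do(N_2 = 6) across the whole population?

9.2

do(N_2=6) breaks N_2's dependence on N_1. With N_2=6 fixed, N_3 across the units is 9, 9, 9, 9, 10, mean 9.2.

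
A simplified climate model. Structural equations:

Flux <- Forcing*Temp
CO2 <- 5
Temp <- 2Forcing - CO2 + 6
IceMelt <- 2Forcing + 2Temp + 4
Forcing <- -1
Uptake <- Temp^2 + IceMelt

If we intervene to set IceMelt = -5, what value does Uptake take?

-4

Under do(IceMelt=-5), the mechanism IceMelt <- 2Forcing + 2Temp + 4 is discarded; IceMelt is fixed at -5.
Temp = 2Forcing - CO2 + 6  [with Forcing=-1, CO2=5]  = -1
Uptake = Temp^2 + IceMelt  [with Temp=-1, IceMelt=-5]  = -4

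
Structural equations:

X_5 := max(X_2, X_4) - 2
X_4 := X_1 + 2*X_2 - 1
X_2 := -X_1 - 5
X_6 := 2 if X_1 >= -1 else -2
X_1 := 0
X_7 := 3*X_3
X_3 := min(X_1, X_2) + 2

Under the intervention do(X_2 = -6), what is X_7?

-12

Under do(X_2=-6), the mechanism X_2 := -X_1 - 5 is discarded; X_2 is fixed at -6.
X_3 = min(X_1, X_2) + 2  [with X_1=0, X_2=-6]  = -4
X_7 = 3*X_3  [with X_3=-4]  = -12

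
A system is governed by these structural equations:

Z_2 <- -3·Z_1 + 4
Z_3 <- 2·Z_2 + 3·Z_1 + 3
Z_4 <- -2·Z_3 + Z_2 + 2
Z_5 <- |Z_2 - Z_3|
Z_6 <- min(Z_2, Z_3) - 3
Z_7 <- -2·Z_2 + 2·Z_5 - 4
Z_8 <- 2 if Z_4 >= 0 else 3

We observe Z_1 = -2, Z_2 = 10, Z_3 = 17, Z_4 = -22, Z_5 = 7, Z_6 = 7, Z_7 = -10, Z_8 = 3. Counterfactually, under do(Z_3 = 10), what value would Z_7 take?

-24

The intervention breaks the incoming arrows to Z_3: Z_3 <- 2·Z_2 + 3·Z_1 + 3 no longer applies, and Z_3 = 10.
Z_2 = -3·Z_1 + 4  [with Z_1=-2]  = 10
Z_5 = |Z_2 - Z_3|  [with Z_2=10, Z_3=10]  = 0
Z_7 = -2·Z_2 + 2·Z_5 - 4  [with Z_2=10, Z_5=0]  = -24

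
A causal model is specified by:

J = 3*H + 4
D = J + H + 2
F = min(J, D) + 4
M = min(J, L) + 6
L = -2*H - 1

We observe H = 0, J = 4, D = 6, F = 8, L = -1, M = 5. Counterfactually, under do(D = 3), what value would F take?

7

The intervention breaks the incoming arrows to D: D = J + H + 2 no longer applies, and D = 3.
J = 3*H + 4  [with H=0]  = 4
F = min(J, D) + 4  [with J=4, D=3]  = 7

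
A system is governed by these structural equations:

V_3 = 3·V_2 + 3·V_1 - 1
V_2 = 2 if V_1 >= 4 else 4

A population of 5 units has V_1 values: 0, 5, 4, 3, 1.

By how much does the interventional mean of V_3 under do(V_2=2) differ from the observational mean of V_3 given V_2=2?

The intervention sets V_2=2 in all 5 units regardless of V_1. Recomputing V_3 per unit gives 5, 20, 17, 14, 8; average 12.8.
Observing V_2=2 restricts to units where V_2's equation naturally yields 2: V_1 ∈ {5, 4}. In that subpopulation V_3 = 20, 17, mean 18.5.
Difference = 12.8 − 18.5 = -5.7.

-5.7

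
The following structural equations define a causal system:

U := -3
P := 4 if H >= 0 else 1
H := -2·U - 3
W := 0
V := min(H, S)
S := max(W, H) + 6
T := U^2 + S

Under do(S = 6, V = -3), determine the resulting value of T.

Setting S = 6, V = -3 by intervention discards those variables' equations.
T = U^2 + S  [with U=-3, S=6]  = 15

15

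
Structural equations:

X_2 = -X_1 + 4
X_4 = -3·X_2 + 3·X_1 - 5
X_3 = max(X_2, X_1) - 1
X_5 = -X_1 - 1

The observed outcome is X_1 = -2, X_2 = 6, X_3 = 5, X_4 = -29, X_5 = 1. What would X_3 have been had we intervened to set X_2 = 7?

The intervention breaks the incoming arrows to X_2: X_2 = -X_1 + 4 no longer applies, and X_2 = 7.
X_3 = max(X_2, X_1) - 1  [with X_2=7, X_1=-2]  = 6

6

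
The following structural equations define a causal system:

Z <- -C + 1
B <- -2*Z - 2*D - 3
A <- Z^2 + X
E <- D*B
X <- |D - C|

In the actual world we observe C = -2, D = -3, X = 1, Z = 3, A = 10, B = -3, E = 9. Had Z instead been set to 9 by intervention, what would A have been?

Intervening sets Z = 9 and removes its equation (Z <- -C + 1).
X = |D - C|  [with D=-3, C=-2]  = 1
A = Z^2 + X  [with Z=9, X=1]  = 82

82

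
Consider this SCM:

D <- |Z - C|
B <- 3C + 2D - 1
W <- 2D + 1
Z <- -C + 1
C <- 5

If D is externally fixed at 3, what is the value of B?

20

do(D=3) replaces the equation D <- |Z - C| with the constant D = 3.
B = 3C + 2D - 1  [with C=5, D=3]  = 20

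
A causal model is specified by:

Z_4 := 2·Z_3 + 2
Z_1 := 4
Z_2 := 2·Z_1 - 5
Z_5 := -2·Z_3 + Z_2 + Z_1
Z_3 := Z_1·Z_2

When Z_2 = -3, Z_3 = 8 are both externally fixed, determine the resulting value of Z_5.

-15

Under do(Z_2 = -3, Z_3 = 8), each intervened variable's structural equation is replaced by its fixed value.
Z_5 = -2·Z_3 + Z_2 + Z_1  [with Z_3=8, Z_2=-3, Z_1=4]  = -15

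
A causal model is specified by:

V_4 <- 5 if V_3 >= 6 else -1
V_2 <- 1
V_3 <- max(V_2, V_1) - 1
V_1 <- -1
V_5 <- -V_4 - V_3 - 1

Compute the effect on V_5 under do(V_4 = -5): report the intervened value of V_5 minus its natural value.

4

Intervening sets V_4 = -5 and removes its equation (V_4 <- 5 if V_3 >= 6 else -1).
V_3 = max(V_2, V_1) - 1  [with V_2=1, V_1=-1]  = 0
V_5 = -V_4 - V_3 - 1  [with V_4=-5, V_3=0]  = 4
Without intervention: V_3 = max(V_2, V_1) - 1  [with V_2=1, V_1=-1]  = 0; V_4 = 5 if V_3 >= 6 else -1  [with V_3=0]  = -1; V_5 = -V_4 - V_3 - 1  [with V_4=-1, V_3=0]  = 0.
Change = 4 − 0 = 4.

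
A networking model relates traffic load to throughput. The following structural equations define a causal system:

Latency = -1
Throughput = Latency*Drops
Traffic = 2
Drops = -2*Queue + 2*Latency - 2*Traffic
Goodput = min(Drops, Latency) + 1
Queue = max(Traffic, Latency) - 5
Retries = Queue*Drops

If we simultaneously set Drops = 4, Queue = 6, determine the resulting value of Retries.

The joint intervention fixes Drops = 4, Queue = 6, removing each variable's own equation.
Retries = Queue*Drops  [with Queue=6, Drops=4]  = 24

24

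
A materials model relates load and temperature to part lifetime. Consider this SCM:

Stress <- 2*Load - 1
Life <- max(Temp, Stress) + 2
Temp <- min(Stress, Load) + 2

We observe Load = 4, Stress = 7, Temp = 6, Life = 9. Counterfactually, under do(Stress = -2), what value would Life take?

Under do(Stress=-2), the mechanism Stress <- 2*Load - 1 is discarded; Stress is fixed at -2.
Temp = min(Stress, Load) + 2  [with Stress=-2, Load=4]  = 0
Life = max(Temp, Stress) + 2  [with Temp=0, Stress=-2]  = 2

2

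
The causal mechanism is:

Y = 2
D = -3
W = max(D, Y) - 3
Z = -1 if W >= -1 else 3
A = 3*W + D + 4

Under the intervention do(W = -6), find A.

-17

do(W=-6) replaces the equation W = max(D, Y) - 3 with the constant W = -6.
A = 3*W + D + 4  [with W=-6, D=-3]  = -17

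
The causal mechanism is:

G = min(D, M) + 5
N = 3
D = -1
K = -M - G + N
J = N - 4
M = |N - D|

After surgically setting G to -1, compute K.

Intervening sets G = -1 and removes its equation (G = min(D, M) + 5).
M = |N - D|  [with N=3, D=-1]  = 4
K = -M - G + N  [with M=4, G=-1, N=3]  = 0

0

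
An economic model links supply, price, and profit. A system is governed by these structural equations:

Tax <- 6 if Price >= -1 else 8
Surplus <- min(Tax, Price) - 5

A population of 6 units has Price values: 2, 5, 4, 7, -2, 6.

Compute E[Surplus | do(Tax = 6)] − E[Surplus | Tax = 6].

-1.1

do(Tax=6) breaks Tax's dependence on Price. With Tax=6 fixed, Surplus across the units is -3, 0, -1, 1, -7, 1, mean -1.5.
Conditioning on Tax=6 selects the 5 unit(s) with Price ∈ {2, 5, 4, 7, 6}. Their Surplus values: -3, 0, -1, 1, 1. Mean = -0.4.
Difference = -1.5 − (-0.4) = -1.1.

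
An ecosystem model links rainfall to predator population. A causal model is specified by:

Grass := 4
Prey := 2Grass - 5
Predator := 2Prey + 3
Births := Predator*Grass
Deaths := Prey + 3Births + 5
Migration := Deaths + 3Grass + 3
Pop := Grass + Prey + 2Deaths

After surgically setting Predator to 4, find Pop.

119

The intervention breaks the incoming arrows to Predator: Predator := 2Prey + 3 no longer applies, and Predator = 4.
Prey = 2Grass - 5  [with Grass=4]  = 3
Births = Predator*Grass  [with Predator=4, Grass=4]  = 16
Deaths = Prey + 3Births + 5  [with Prey=3, Births=16]  = 56
Pop = Grass + Prey + 2Deaths  [with Grass=4, Prey=3, Deaths=56]  = 119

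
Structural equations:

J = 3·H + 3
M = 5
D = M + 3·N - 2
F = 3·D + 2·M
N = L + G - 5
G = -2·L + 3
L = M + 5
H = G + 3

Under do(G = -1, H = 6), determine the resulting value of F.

55

Under do(G = -1, H = 6), each intervened variable's structural equation is replaced by its fixed value.
L = M + 5  [with M=5]  = 10
N = L + G - 5  [with L=10, G=-1]  = 4
D = M + 3·N - 2  [with M=5, N=4]  = 15
F = 3·D + 2·M  [with D=15, M=5]  = 55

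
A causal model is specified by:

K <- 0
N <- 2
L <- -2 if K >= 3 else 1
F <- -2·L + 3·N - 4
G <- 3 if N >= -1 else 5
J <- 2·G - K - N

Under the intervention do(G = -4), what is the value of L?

1

do(G=-4) replaces the equation G <- 3 if N >= -1 else 5 with the constant G = -4.
L is not downstream of the intervention, so its value is determined by the original equations.
L = -2 if K >= 3 else 1  [with K=0]  = 1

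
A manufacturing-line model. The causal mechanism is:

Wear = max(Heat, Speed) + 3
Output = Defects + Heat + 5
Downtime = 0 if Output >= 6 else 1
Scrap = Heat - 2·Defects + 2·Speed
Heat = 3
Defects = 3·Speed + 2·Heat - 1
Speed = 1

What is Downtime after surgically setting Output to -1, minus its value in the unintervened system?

1

Intervening sets Output = -1 and removes its equation (Output = Defects + Heat + 5).
Downtime = 0 if Output >= 6 else 1  [with Output=-1]  = 1
Without intervention: Defects = 3·Speed + 2·Heat - 1  [with Speed=1, Heat=3]  = 8; Output = Defects + Heat + 5  [with Defects=8, Heat=3]  = 16; Downtime = 0 if Output >= 6 else 1  [with Output=16]  = 0.
Change = 1 − 0 = 1.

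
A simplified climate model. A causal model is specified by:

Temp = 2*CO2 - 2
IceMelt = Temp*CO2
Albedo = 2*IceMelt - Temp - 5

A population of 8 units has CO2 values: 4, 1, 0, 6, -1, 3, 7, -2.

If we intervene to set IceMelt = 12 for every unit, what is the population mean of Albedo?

16.5

The intervention sets IceMelt=12 in all 8 units regardless of CO2. Recomputing Albedo per unit gives 13, 19, 21, 9, 23, 15, 7, 25; average 16.5.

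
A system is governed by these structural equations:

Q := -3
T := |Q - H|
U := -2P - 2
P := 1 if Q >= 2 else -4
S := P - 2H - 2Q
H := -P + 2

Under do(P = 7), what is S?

23

Under do(P=7), the mechanism P := 1 if Q >= 2 else -4 is discarded; P is fixed at 7.
H = -P + 2  [with P=7]  = -5
S = P - 2H - 2Q  [with P=7, H=-5, Q=-3]  = 23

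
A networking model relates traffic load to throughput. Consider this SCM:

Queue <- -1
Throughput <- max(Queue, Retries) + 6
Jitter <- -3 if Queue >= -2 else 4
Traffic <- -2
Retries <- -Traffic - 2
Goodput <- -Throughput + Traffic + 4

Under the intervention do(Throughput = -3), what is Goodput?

The intervention breaks the incoming arrows to Throughput: Throughput <- max(Queue, Retries) + 6 no longer applies, and Throughput = -3.
Goodput = -Throughput + Traffic + 4  [with Throughput=-3, Traffic=-2]  = 5

5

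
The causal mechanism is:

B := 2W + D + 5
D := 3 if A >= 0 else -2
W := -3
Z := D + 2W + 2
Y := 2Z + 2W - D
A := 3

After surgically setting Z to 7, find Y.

5

Under do(Z=7), the mechanism Z := D + 2W + 2 is discarded; Z is fixed at 7.
D = 3 if A >= 0 else -2  [with A=3]  = 3
Y = 2Z + 2W - D  [with Z=7, W=-3, D=3]  = 5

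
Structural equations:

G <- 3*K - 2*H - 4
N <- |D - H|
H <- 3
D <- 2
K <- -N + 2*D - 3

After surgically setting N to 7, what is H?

3

Under do(N=7), the mechanism N <- |D - H| is discarded; N is fixed at 7.
H is not downstream of the intervention, so its value is determined by the original equations.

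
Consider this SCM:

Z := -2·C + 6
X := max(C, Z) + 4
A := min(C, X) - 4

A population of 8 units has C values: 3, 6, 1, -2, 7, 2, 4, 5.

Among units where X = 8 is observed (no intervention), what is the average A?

Conditioning on X=8 selects the 2 unit(s) with C ∈ {1, 4}. Their A values: -3, 0. Mean = -1.5.

-1.5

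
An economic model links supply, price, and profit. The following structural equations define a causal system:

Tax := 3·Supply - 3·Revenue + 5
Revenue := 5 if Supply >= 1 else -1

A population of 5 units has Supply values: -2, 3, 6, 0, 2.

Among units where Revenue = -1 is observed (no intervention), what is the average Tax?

5

Conditioning on Revenue=-1 selects the 2 unit(s) with Supply ∈ {-2, 0}. Their Tax values: 2, 8. Mean = 5.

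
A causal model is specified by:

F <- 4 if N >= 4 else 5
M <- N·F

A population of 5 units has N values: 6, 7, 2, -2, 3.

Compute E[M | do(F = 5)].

Under do(F=5), F's equation is replaced by F=5 for every unit. Per-unit M: 30, 35, 10, -10, 15. Mean = 16.

16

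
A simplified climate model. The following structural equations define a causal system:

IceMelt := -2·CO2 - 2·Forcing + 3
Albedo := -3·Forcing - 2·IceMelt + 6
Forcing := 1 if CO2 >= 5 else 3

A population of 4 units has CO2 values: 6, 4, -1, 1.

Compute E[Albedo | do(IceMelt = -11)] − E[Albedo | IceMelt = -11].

Under do(IceMelt=-11), IceMelt's equation is replaced by IceMelt=-11 for every unit. Per-unit Albedo: 25, 19, 19, 19. Mean = 20.5.
Observing IceMelt=-11 restricts to units where IceMelt's equation naturally yields -11: CO2 ∈ {6, 4}. In that subpopulation Albedo = 25, 19, mean 22.
Difference = 20.5 − 22 = -1.5.

-1.5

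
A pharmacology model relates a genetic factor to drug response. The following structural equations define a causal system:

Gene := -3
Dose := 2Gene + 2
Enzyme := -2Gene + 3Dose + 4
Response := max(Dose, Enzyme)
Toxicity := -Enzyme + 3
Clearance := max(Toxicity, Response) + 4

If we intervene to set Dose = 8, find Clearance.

38

Under do(Dose=8), the mechanism Dose := 2Gene + 2 is discarded; Dose is fixed at 8.
Enzyme = -2Gene + 3Dose + 4  [with Gene=-3, Dose=8]  = 34
Response = max(Dose, Enzyme)  [with Dose=8, Enzyme=34]  = 34
Toxicity = -Enzyme + 3  [with Enzyme=34]  = -31
Clearance = max(Toxicity, Response) + 4  [with Toxicity=-31, Response=34]  = 38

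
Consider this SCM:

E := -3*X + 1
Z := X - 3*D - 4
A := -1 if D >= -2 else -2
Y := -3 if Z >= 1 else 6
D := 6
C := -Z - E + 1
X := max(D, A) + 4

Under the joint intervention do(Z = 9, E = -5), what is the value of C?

Setting Z = 9, E = -5 by intervention discards those variables' equations.
C = -Z - E + 1  [with Z=9, E=-5]  = -3

-3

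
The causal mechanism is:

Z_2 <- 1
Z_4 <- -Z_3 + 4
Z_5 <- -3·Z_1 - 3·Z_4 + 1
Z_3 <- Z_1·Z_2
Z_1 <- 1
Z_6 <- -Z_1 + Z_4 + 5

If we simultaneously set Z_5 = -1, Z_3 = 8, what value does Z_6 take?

The joint intervention fixes Z_5 = -1, Z_3 = 8, removing each variable's own equation.
Z_4 = -Z_3 + 4  [with Z_3=8]  = -4
Z_6 = -Z_1 + Z_4 + 5  [with Z_1=1, Z_4=-4]  = 0

0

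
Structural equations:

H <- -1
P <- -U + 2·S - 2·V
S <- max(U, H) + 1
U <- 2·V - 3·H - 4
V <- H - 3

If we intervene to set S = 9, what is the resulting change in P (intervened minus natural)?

Intervening sets S = 9 and removes its equation (S <- max(U, H) + 1).
V = H - 3  [with H=-1]  = -4
U = 2·V - 3·H - 4  [with V=-4, H=-1]  = -9
P = -U + 2·S - 2·V  [with U=-9, S=9, V=-4]  = 35
Without intervention: V = H - 3  [with H=-1]  = -4; U = 2·V - 3·H - 4  [with V=-4, H=-1]  = -9; S = max(U, H) + 1  [with U=-9, H=-1]  = 0; P = -U + 2·S - 2·V  [with U=-9, S=0, V=-4]  = 17.
Change = 35 − 17 = 18.

18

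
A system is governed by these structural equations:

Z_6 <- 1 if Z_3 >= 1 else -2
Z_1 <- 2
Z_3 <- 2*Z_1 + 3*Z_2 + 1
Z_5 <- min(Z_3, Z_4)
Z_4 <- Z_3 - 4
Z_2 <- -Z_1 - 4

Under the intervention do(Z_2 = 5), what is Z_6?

Under do(Z_2=5), the mechanism Z_2 <- -Z_1 - 4 is discarded; Z_2 is fixed at 5.
Z_3 = 2*Z_1 + 3*Z_2 + 1  [with Z_1=2, Z_2=5]  = 20
Z_6 = 1 if Z_3 >= 1 else -2  [with Z_3=20]  = 1

1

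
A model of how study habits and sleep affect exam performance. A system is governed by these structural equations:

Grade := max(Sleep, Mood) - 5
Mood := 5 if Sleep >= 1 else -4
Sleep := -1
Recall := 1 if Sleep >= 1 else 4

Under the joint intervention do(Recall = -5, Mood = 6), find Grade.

1

The joint intervention fixes Recall = -5, Mood = 6, removing each variable's own equation.
Grade = max(Sleep, Mood) - 5  [with Sleep=-1, Mood=6]  = 1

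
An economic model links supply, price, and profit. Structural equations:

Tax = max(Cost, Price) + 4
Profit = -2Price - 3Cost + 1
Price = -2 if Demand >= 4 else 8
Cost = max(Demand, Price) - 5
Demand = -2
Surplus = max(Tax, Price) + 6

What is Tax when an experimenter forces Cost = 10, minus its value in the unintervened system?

2

The intervention breaks the incoming arrows to Cost: Cost = max(Demand, Price) - 5 no longer applies, and Cost = 10.
Price = -2 if Demand >= 4 else 8  [with Demand=-2]  = 8
Tax = max(Cost, Price) + 4  [with Cost=10, Price=8]  = 14
Without intervention: Price = -2 if Demand >= 4 else 8  [with Demand=-2]  = 8; Cost = max(Demand, Price) - 5  [with Demand=-2, Price=8]  = 3; Tax = max(Cost, Price) + 4  [with Cost=3, Price=8]  = 12.
Change = 14 − 12 = 2.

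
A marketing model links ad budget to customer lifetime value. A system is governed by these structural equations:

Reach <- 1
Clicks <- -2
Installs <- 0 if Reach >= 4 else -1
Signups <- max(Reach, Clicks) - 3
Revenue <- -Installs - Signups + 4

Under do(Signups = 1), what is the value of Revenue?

4

Intervening sets Signups = 1 and removes its equation (Signups <- max(Reach, Clicks) - 3).
Installs = 0 if Reach >= 4 else -1  [with Reach=1]  = -1
Revenue = -Installs - Signups + 4  [with Installs=-1, Signups=1]  = 4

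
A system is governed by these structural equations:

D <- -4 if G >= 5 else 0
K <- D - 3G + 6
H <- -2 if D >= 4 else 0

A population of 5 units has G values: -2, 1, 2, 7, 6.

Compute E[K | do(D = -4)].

-6.4

The intervention sets D=-4 in all 5 units regardless of G. Recomputing K per unit gives 8, -1, -4, -19, -16; average -6.4.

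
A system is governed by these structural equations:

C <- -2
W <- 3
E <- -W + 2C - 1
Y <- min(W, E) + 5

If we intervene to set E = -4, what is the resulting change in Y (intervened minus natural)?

4

The intervention breaks the incoming arrows to E: E <- -W + 2C - 1 no longer applies, and E = -4.
Y = min(W, E) + 5  [with W=3, E=-4]  = 1
Without intervention: E = -W + 2C - 1  [with W=3, C=-2]  = -8; Y = min(W, E) + 5  [with W=3, E=-8]  = -3.
Change = 1 − (-3) = 4.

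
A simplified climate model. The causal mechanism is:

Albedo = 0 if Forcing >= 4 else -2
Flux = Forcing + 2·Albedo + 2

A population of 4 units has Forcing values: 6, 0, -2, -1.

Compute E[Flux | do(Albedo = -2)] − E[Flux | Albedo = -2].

1.75

do(Albedo=-2) breaks Albedo's dependence on Forcing. With Albedo=-2 fixed, Flux across the units is 4, -2, -4, -3, mean -1.25.
Conditioning on Albedo=-2 selects the 3 unit(s) with Forcing ∈ {0, -2, -1}. Their Flux values: -2, -4, -3. Mean = -3.
Difference = -1.25 − (-3) = 1.75.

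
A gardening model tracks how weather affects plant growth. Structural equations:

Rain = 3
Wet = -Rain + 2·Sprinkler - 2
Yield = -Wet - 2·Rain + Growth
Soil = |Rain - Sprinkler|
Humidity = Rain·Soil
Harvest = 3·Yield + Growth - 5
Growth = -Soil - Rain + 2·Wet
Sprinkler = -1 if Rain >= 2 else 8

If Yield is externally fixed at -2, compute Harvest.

-32

do(Yield=-2) replaces the equation Yield = -Wet - 2·Rain + Growth with the constant Yield = -2.
Sprinkler = -1 if Rain >= 2 else 8  [with Rain=3]  = -1
Soil = |Rain - Sprinkler|  [with Rain=3, Sprinkler=-1]  = 4
Wet = -Rain + 2·Sprinkler - 2  [with Rain=3, Sprinkler=-1]  = -7
Growth = -Soil - Rain + 2·Wet  [with Soil=4, Rain=3, Wet=-7]  = -21
Harvest = 3·Yield + Growth - 5  [with Yield=-2, Growth=-21]  = -32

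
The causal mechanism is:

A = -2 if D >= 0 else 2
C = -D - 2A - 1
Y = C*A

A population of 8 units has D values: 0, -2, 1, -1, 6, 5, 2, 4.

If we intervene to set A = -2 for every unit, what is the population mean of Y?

-2.25

Under do(A=-2), A's equation is replaced by A=-2 for every unit. Per-unit Y: -6, -10, -4, -8, 6, 4, -2, 2. Mean = -2.25.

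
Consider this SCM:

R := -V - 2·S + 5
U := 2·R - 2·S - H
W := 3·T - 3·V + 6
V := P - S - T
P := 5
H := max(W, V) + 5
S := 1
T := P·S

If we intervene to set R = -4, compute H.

29

Under do(R=-4), the mechanism R := -V - 2·S + 5 is discarded; R is fixed at -4.
Since H is not a descendant of the intervened variable, it is unaffected.
T = P·S  [with P=5, S=1]  = 5
V = P - S - T  [with P=5, S=1, T=5]  = -1
W = 3·T - 3·V + 6  [with T=5, V=-1]  = 24
H = max(W, V) + 5  [with W=24, V=-1]  = 29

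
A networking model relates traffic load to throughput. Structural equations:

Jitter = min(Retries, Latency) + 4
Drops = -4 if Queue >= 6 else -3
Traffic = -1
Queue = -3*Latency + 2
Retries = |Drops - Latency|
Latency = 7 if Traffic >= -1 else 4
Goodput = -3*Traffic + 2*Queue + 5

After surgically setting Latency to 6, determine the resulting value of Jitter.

10

Under do(Latency=6), the mechanism Latency = 7 if Traffic >= -1 else 4 is discarded; Latency is fixed at 6.
Queue = -3*Latency + 2  [with Latency=6]  = -16
Drops = -4 if Queue >= 6 else -3  [with Queue=-16]  = -3
Retries = |Drops - Latency|  [with Drops=-3, Latency=6]  = 9
Jitter = min(Retries, Latency) + 4  [with Retries=9, Latency=6]  = 10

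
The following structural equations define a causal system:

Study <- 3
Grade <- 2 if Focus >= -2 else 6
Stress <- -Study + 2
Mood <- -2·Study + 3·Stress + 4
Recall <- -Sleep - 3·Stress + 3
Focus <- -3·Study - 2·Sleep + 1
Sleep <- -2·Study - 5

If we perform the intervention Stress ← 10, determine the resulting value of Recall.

-16

The intervention breaks the incoming arrows to Stress: Stress <- -Study + 2 no longer applies, and Stress = 10.
Sleep = -2·Study - 5  [with Study=3]  = -11
Recall = -Sleep - 3·Stress + 3  [with Sleep=-11, Stress=10]  = -16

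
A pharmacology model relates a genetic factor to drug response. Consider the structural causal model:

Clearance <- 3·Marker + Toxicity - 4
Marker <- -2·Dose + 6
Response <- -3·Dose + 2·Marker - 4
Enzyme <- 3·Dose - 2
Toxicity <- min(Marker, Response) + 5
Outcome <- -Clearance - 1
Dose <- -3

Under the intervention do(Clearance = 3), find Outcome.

-4

Intervening sets Clearance = 3 and removes its equation (Clearance <- 3·Marker + Toxicity - 4).
Outcome = -Clearance - 1  [with Clearance=3]  = -4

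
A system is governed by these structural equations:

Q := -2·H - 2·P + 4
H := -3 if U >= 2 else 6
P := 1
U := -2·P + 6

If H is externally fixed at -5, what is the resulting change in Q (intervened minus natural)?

4

The intervention breaks the incoming arrows to H: H := -3 if U >= 2 else 6 no longer applies, and H = -5.
Q = -2·H - 2·P + 4  [with H=-5, P=1]  = 12
Without intervention: U = -2·P + 6  [with P=1]  = 4; H = -3 if U >= 2 else 6  [with U=4]  = -3; Q = -2·H - 2·P + 4  [with H=-3, P=1]  = 8.
Change = 12 − 8 = 4.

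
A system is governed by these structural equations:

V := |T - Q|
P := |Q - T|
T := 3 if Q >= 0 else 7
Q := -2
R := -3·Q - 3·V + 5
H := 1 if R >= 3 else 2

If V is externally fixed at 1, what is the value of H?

The intervention breaks the incoming arrows to V: V := |T - Q| no longer applies, and V = 1.
R = -3·Q - 3·V + 5  [with Q=-2, V=1]  = 8
H = 1 if R >= 3 else 2  [with R=8]  = 1

1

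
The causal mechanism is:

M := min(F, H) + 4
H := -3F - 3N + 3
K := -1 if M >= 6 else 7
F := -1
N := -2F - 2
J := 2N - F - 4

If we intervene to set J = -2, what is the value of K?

7

The intervention breaks the incoming arrows to J: J := 2N - F - 4 no longer applies, and J = -2.
Since K is not a descendant of the intervened variable, it is unaffected.
N = -2F - 2  [with F=-1]  = 0
H = -3F - 3N + 3  [with F=-1, N=0]  = 6
M = min(F, H) + 4  [with F=-1, H=6]  = 3
K = -1 if M >= 6 else 7  [with M=3]  = 7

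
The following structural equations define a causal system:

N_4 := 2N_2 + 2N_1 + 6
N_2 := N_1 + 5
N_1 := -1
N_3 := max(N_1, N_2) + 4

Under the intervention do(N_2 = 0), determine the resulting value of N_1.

-1

Under do(N_2=0), the mechanism N_2 := N_1 + 5 is discarded; N_2 is fixed at 0.
N_1 is not downstream of the intervention, so its value is determined by the original equations.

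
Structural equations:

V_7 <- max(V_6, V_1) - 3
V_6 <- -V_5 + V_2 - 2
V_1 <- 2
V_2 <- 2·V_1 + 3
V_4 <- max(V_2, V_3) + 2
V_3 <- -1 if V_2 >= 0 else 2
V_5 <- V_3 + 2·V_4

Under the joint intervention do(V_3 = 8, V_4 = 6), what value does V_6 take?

Setting V_3 = 8, V_4 = 6 by intervention discards those variables' equations.
V_2 = 2·V_1 + 3  [with V_1=2]  = 7
V_5 = V_3 + 2·V_4  [with V_3=8, V_4=6]  = 20
V_6 = -V_5 + V_2 - 2  [with V_5=20, V_2=7]  = -15

-15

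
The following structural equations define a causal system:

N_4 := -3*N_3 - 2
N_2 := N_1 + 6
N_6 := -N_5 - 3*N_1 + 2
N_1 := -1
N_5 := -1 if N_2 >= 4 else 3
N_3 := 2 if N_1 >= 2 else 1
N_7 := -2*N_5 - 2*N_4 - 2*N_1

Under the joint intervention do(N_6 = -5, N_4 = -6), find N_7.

16

Under do(N_6 = -5, N_4 = -6), each intervened variable's structural equation is replaced by its fixed value.
N_2 = N_1 + 6  [with N_1=-1]  = 5
N_5 = -1 if N_2 >= 4 else 3  [with N_2=5]  = -1
N_7 = -2*N_5 - 2*N_4 - 2*N_1  [with N_5=-1, N_4=-6, N_1=-1]  = 16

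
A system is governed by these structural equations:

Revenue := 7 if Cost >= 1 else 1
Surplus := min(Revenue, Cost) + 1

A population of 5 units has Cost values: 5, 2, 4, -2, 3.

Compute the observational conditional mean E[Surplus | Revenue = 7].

Observing Revenue=7 restricts to units where Revenue's equation naturally yields 7: Cost ∈ {5, 2, 4, 3}. In that subpopulation Surplus = 6, 3, 5, 4, mean 4.5.

4.5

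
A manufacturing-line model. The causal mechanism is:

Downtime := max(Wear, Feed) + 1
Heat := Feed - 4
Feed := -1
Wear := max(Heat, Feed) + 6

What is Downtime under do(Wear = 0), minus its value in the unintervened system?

-5

The intervention breaks the incoming arrows to Wear: Wear := max(Heat, Feed) + 6 no longer applies, and Wear = 0.
Downtime = max(Wear, Feed) + 1  [with Wear=0, Feed=-1]  = 1
Without intervention: Heat = Feed - 4  [with Feed=-1]  = -5; Wear = max(Heat, Feed) + 6  [with Heat=-5, Feed=-1]  = 5; Downtime = max(Wear, Feed) + 1  [with Wear=5, Feed=-1]  = 6.
Change = 1 − 6 = -5.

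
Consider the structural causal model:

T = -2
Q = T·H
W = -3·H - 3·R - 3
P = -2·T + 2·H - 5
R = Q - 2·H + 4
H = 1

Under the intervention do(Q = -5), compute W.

The intervention breaks the incoming arrows to Q: Q = T·H no longer applies, and Q = -5.
R = Q - 2·H + 4  [with Q=-5, H=1]  = -3
W = -3·H - 3·R - 3  [with H=1, R=-3]  = 3

3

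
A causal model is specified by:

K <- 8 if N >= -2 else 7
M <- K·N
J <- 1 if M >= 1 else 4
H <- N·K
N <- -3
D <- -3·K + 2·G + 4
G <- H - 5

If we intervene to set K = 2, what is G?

Under do(K=2), the mechanism K <- 8 if N >= -2 else 7 is discarded; K is fixed at 2.
H = N·K  [with N=-3, K=2]  = -6
G = H - 5  [with H=-6]  = -11

-11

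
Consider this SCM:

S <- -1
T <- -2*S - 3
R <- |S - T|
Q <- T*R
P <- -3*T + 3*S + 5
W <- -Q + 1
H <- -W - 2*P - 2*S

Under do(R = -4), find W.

-3

The intervention breaks the incoming arrows to R: R <- |S - T| no longer applies, and R = -4.
T = -2*S - 3  [with S=-1]  = -1
Q = T*R  [with T=-1, R=-4]  = 4
W = -Q + 1  [with Q=4]  = -3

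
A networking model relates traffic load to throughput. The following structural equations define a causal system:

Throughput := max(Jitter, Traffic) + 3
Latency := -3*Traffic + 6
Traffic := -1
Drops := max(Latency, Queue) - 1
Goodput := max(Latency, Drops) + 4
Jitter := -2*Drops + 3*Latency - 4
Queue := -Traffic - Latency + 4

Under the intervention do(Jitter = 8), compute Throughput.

11

The intervention breaks the incoming arrows to Jitter: Jitter := -2*Drops + 3*Latency - 4 no longer applies, and Jitter = 8.
Throughput = max(Jitter, Traffic) + 3  [with Jitter=8, Traffic=-1]  = 11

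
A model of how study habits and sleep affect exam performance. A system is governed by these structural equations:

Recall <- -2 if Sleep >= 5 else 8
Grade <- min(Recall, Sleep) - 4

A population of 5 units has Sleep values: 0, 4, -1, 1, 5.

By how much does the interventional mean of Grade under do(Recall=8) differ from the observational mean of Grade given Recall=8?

Every unit gets Recall=8 under the intervention. Grade values become -4, 0, -5, -3, 1; E[Grade|do(Recall=8)] = -2.2.
Conditioning on Recall=8 selects the 4 unit(s) with Sleep ∈ {0, 4, -1, 1}. Their Grade values: -4, 0, -5, -3. Mean = -3.
Difference = -2.2 − (-3) = 0.8.

0.8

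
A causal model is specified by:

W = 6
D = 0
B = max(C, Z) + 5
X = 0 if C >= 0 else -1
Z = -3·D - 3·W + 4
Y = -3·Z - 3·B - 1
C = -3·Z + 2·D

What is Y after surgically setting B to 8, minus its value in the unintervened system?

117

Intervening sets B = 8 and removes its equation (B = max(C, Z) + 5).
Z = -3·D - 3·W + 4  [with D=0, W=6]  = -14
Y = -3·Z - 3·B - 1  [with Z=-14, B=8]  = 17
Without intervention: Z = -3·D - 3·W + 4  [with D=0, W=6]  = -14; C = -3·Z + 2·D  [with Z=-14, D=0]  = 42; B = max(C, Z) + 5  [with C=42, Z=-14]  = 47; Y = -3·Z - 3·B - 1  [with Z=-14, B=47]  = -100.
Change = 17 − (-100) = 117.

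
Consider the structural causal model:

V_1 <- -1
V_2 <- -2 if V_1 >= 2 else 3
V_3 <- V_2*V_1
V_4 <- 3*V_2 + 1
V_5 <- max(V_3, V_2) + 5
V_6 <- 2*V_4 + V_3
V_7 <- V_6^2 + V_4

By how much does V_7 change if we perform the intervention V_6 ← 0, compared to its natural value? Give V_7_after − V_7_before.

Intervening sets V_6 = 0 and removes its equation (V_6 <- 2*V_4 + V_3).
V_2 = -2 if V_1 >= 2 else 3  [with V_1=-1]  = 3
V_4 = 3*V_2 + 1  [with V_2=3]  = 10
V_7 = V_6^2 + V_4  [with V_6=0, V_4=10]  = 10
Without intervention: V_2 = -2 if V_1 >= 2 else 3  [with V_1=-1]  = 3; V_3 = V_2*V_1  [with V_2=3, V_1=-1]  = -3; V_4 = 3*V_2 + 1  [with V_2=3]  = 10; V_6 = 2*V_4 + V_3  [with V_4=10, V_3=-3]  = 17; V_7 = V_6^2 + V_4  [with V_6=17, V_4=10]  = 299.
Change = 10 − 299 = -289.

-289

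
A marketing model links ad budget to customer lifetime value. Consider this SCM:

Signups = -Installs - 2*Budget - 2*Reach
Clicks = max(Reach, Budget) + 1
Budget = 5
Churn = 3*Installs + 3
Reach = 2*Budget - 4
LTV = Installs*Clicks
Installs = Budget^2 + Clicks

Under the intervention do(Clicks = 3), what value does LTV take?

84

The intervention breaks the incoming arrows to Clicks: Clicks = max(Reach, Budget) + 1 no longer applies, and Clicks = 3.
Installs = Budget^2 + Clicks  [with Budget=5, Clicks=3]  = 28
LTV = Installs*Clicks  [with Installs=28, Clicks=3]  = 84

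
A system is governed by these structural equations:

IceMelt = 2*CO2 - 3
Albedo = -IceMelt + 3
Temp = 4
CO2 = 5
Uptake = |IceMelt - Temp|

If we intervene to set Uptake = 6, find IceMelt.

7

do(Uptake=6) replaces the equation Uptake = |IceMelt - Temp| with the constant Uptake = 6.
IceMelt is not downstream of the intervention, so its value is determined by the original equations.
IceMelt = 2*CO2 - 3  [with CO2=5]  = 7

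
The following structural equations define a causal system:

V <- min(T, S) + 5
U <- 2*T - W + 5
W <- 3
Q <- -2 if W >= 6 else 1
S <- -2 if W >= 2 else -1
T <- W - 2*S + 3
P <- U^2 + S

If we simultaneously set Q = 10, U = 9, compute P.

79

Setting Q = 10, U = 9 by intervention discards those variables' equations.
S = -2 if W >= 2 else -1  [with W=3]  = -2
P = U^2 + S  [with U=9, S=-2]  = 79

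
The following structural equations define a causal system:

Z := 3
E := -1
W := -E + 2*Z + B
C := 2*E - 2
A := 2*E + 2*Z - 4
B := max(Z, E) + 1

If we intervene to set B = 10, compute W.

The intervention breaks the incoming arrows to B: B := max(Z, E) + 1 no longer applies, and B = 10.
W = -E + 2*Z + B  [with E=-1, Z=3, B=10]  = 17

17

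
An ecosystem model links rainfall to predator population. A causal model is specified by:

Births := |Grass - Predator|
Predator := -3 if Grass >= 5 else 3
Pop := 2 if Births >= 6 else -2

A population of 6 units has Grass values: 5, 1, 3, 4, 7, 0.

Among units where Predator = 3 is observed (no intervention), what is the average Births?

E[Births|Predator=3] averages over only the 4 units with Predator=3 (Grass = 1, 3, 4, 0): Births = 2, 0, 1, 3, mean 1.5.

1.5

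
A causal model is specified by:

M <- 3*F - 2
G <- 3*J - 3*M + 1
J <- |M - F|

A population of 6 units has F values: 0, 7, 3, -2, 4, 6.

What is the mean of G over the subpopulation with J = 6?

16

E[G|J=6] averages over only the 2 units with J=6 (F = -2, 4): G = 43, -11, mean 16.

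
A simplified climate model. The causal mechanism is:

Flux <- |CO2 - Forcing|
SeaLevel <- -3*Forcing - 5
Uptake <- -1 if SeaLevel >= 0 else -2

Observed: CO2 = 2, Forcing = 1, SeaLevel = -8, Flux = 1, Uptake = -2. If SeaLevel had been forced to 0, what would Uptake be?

-1

do(SeaLevel=0) replaces the equation SeaLevel <- -3*Forcing - 5 with the constant SeaLevel = 0.
Uptake = -1 if SeaLevel >= 0 else -2  [with SeaLevel=0]  = -1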